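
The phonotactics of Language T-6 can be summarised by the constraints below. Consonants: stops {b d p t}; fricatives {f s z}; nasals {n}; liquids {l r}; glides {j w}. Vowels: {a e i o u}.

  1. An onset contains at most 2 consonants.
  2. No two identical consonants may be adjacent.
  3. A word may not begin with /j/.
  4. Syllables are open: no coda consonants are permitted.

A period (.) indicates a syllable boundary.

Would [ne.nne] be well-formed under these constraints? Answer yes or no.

[ne.nne] — violates constraint 2: adjacent identical consonants /nn/ → ill-formed

no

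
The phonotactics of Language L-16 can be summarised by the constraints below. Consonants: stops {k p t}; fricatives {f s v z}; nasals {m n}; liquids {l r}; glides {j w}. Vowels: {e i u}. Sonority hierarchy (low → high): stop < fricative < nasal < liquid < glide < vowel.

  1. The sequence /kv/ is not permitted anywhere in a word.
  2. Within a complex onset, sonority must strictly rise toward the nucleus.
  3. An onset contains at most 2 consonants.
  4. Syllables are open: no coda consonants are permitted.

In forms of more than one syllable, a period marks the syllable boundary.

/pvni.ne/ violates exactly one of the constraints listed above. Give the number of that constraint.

/pvni.ne/: syllable 1 onset /pvn/ has 3 consonants (> 2).
This is a violation of constraint 3: "An onset contains at most 2 consonants."
The remaining constraints (1, 2, 4) are satisfied.

3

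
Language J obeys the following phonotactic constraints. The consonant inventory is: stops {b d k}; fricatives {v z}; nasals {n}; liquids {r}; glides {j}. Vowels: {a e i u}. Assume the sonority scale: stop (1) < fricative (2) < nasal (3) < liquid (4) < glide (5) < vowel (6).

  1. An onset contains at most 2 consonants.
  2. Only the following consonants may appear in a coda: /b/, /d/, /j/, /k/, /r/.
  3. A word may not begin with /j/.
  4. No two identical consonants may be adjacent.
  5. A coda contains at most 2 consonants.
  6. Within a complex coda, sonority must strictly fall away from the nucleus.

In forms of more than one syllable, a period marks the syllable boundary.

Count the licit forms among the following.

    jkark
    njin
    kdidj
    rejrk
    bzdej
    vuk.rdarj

jkark — violates constraint 3: word begins with /j/ → illicit
njin — violates constraint 2: syllable 1 coda contains /n/, which is not a licensed coda consonant → illicit
kdidj — violates constraint 6: syllable 1 coda /dj/: /d/ (stop, 1) → /j/ (glide, 5) does not fall → illicit
rejrk — violates constraint 5: syllable 1 coda /jrk/ has 3 consonants (> 2) → illicit
bzdej — violates constraint 1: syllable 1 onset /bzd/ has 3 consonants (> 2) → illicit
vuk.rdarj — violates constraint 6: syllable 2 coda /rj/: /r/ (liquid, 4) → /j/ (glide, 5) does not fall → illicit
No form is licit → 0.

0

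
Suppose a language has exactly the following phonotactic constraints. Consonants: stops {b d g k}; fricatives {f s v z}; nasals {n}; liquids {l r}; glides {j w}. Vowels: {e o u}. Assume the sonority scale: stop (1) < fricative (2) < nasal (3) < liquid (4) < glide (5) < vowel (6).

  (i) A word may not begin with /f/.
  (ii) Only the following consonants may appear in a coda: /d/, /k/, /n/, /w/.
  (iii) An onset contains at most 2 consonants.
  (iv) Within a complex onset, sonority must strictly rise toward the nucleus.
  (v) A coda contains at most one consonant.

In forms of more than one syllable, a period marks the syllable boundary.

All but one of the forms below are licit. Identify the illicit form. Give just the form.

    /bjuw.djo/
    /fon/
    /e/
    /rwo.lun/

/bjuw.djo/ — σ1 onset /bj/ (1→5 rises), coda /w/ ok; σ2 onset /dj/ (1→5 rises), coda /∅/ ok → licit
/fon/ — violates constraint (i): word begins with /f/ → illicit
/e/ — σ1 onset /∅/, coda /∅/ ok → licit
/rwo.lun/ — σ1 onset /rw/ (4→5 rises), coda /∅/ ok; σ2 onset /l/, coda /n/ ok → licit

/fon/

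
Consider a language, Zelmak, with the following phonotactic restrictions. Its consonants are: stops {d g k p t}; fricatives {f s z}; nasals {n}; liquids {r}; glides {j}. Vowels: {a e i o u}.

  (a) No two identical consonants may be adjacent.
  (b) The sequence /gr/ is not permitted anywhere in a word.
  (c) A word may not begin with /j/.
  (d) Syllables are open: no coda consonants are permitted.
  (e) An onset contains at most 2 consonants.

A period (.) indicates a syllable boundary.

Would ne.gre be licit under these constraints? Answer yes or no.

no

ne.gre — violates constraint (b): contains banned sequence /gr/ → illicit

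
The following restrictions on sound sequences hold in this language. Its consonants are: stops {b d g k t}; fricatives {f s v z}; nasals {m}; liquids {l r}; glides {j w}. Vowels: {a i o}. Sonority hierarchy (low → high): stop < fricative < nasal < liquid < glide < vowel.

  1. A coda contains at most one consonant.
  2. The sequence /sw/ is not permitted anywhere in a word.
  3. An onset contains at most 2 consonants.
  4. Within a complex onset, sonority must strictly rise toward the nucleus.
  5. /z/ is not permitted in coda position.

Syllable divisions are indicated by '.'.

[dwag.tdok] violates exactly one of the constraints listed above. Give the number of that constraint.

[dwag.tdok]: syllable 2 onset /td/: /t/ (stop, 1) → /d/ (stop, 1) does not rise.
This is a violation of constraint 4: "Within a complex onset, sonority must strictly rise toward the nucleus."
The remaining constraints (1, 2, 3, 5) are satisfied.

4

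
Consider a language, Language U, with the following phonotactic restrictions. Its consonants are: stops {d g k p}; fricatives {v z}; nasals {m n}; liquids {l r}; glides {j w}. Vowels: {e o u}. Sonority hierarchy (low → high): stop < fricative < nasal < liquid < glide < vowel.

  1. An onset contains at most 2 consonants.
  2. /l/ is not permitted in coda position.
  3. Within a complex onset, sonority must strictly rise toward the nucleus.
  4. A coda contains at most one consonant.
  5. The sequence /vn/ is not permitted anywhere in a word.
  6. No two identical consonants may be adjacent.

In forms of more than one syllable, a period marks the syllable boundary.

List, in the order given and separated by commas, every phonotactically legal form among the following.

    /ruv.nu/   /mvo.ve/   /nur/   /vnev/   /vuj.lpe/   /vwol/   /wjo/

/ruv.nu/ — violates constraint 5: contains banned sequence /vn/ → phonotactically illegal
/mvo.ve/ — violates constraint 3: syllable 1 onset /mv/: /m/ (nasal, 3) → /v/ (fricative, 2) does not rise → phonotactically illegal
/nur/ — σ1 onset /n/, coda /r/ ok → phonotactically legal
/vnev/ — violates constraint 5: contains banned sequence /vn/ → phonotactically illegal
/vuj.lpe/ — violates constraint 3: syllable 2 onset /lp/: /l/ (liquid, 4) → /p/ (stop, 1) does not rise → phonotactically illegal
/vwol/ — violates constraint 2: syllable 1 coda contains /l/ → phonotactically illegal
/wjo/ — violates constraint 3: syllable 1 onset /wj/: /w/ (glide, 5) → /j/ (glide, 5) does not rise → phonotactically illegal

/nur/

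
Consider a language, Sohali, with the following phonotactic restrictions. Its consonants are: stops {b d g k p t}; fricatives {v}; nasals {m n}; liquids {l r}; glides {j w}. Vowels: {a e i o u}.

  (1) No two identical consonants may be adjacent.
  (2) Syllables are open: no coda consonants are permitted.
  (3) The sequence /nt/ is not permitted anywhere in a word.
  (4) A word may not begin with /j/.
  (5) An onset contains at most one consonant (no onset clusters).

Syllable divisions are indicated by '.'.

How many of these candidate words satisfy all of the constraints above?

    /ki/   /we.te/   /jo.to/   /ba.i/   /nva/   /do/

4

/ki/ — σ1 onset /k/, coda /∅/ ok → phonotactically legal
/we.te/ — σ1 onset /w/, coda /∅/ ok; σ2 onset /t/, coda /∅/ ok → phonotactically legal
/jo.to/ — violates constraint 4: word begins with /j/ → phonotactically illegal
/ba.i/ — σ1 onset /b/, coda /∅/ ok; σ2 onset /∅/, coda /∅/ ok → phonotactically legal
/nva/ — violates constraint 5: syllable 1 onset /nv/ has 2 consonants (> 1) → phonotactically illegal
/do/ — σ1 onset /d/, coda /∅/ ok → phonotactically legal
Phonotactically legal: /ki/, /we.te/, /ba.i/, /do/ → 4.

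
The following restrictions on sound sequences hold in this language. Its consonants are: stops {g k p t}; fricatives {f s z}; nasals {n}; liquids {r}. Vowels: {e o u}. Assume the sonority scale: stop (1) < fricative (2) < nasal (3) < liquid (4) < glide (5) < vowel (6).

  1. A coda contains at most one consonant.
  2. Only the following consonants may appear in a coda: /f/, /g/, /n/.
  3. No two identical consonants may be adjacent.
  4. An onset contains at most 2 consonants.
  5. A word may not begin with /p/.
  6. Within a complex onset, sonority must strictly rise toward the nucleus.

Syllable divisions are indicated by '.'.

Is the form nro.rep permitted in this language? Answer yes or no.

nro.rep — violates constraint 2: syllable 2 coda contains /p/, which is not a licensed coda consonant → not permitted

no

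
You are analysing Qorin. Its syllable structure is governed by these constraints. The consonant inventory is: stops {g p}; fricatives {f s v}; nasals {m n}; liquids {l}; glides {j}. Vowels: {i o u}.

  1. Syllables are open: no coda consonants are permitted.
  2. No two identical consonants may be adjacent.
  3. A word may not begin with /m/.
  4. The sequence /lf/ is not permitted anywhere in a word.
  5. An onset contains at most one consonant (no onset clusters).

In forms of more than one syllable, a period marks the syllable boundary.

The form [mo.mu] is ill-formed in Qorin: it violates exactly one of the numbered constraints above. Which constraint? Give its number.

3

[mo.mu]: word begins with /m/.
This is a violation of constraint 3: "A word may not begin with /m/."
The remaining constraints (1, 2, 4, 5) are satisfied.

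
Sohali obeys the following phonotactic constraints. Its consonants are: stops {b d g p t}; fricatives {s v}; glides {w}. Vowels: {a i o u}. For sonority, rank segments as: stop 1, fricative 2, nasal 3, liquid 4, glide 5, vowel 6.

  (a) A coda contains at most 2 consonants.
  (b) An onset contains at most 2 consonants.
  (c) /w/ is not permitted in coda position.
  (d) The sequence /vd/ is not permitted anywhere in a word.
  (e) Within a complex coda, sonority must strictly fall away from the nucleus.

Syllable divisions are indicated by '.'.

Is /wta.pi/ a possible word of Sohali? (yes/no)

yes

/wta.pi/ — σ1 onset /wt/ (2C), coda /∅/ ok; σ2 onset /p/, coda /∅/ ok → well-formed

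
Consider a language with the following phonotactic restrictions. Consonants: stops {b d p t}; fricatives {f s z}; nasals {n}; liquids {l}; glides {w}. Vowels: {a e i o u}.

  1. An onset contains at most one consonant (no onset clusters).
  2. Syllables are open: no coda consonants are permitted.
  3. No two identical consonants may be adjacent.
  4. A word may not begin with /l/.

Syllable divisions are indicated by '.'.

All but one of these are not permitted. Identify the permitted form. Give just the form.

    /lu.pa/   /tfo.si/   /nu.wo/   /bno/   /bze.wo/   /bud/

/lu.pa/ — violates constraint 4: word begins with /l/ → not permitted
/tfo.si/ — violates constraint 1: syllable 1 onset /tf/ has 2 consonants (> 1) → not permitted
/nu.wo/ — σ1 onset /n/, coda /∅/ ok; σ2 onset /w/, coda /∅/ ok → permitted
/bno/ — violates constraint 1: syllable 1 onset /bn/ has 2 consonants (> 1) → not permitted
/bze.wo/ — violates constraint 1: syllable 1 onset /bz/ has 2 consonants (> 1) → not permitted
/bud/ — violates constraint 2: syllable 1 coda /d/ has 1 consonant (> 0) → not permitted

/nu.wo/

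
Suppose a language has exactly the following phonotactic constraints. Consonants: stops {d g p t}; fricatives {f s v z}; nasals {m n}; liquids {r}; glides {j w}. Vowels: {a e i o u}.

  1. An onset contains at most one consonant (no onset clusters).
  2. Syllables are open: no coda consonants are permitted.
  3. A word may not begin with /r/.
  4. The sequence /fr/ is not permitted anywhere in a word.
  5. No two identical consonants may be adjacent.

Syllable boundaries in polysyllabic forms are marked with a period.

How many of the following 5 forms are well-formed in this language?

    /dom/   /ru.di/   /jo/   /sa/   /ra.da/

/dom/ — violates constraint 2: syllable 1 coda /m/ has 1 consonant (> 0) → ill-formed
/ru.di/ — violates constraint 3: word begins with /r/ → ill-formed
/jo/ — σ1 onset /j/, coda /∅/ ok → well-formed
/sa/ — σ1 onset /s/, coda /∅/ ok → well-formed
/ra.da/ — violates constraint 3: word begins with /r/ → ill-formed
Well-formed: /jo/, /sa/ → 2.

2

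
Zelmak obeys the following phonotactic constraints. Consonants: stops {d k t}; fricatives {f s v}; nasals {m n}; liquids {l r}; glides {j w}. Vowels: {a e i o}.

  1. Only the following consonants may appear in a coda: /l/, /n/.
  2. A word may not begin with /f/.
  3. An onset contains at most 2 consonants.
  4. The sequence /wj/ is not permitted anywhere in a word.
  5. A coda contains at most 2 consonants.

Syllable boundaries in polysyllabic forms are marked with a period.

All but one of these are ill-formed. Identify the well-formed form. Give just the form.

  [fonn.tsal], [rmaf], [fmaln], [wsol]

[wsol]

[fonn.tsal] — violates constraint 2: word begins with /f/ → ill-formed
[rmaf] — violates constraint 1: syllable 1 coda contains /f/, which is not a licensed coda consonant → ill-formed
[fmaln] — violates constraint 2: word begins with /f/ → ill-formed
[wsol] — σ1 onset /ws/ (2C), coda /l/ ok → well-formed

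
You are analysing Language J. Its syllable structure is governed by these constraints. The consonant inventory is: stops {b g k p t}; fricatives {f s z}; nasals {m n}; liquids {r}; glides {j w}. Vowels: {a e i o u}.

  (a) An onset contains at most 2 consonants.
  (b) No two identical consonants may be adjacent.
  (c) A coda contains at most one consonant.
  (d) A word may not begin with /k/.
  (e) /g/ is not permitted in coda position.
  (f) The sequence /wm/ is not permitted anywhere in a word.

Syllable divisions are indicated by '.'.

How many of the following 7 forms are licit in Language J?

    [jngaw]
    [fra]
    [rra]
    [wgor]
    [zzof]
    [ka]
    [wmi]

[jngaw] — violates constraint (a): syllable 1 onset /jng/ has 3 consonants (> 2) → illicit
[fra] — σ1 onset /fr/ (2C), coda /∅/ ok → licit
[rra] — violates constraint (b): adjacent identical consonants /rr/ → illicit
[wgor] — σ1 onset /wg/ (2C), coda /r/ ok → licit
[zzof] — violates constraint (b): adjacent identical consonants /zz/ → illicit
[ka] — violates constraint (d): word begins with /k/ → illicit
[wmi] — violates constraint (f): contains banned sequence /wm/ → illicit
Licit: [fra], [wgor] → 2.

2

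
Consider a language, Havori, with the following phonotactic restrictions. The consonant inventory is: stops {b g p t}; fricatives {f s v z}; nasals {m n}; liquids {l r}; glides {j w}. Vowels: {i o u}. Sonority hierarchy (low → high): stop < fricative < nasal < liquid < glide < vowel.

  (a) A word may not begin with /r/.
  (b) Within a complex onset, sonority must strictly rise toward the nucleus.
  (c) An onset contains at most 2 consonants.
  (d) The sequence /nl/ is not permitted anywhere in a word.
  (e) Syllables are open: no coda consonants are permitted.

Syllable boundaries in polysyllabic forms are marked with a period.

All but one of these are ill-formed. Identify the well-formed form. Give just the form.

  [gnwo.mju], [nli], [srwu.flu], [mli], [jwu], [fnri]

[mli]

[gnwo.mju] — violates constraint (c): syllable 1 onset /gnw/ has 3 consonants (> 2) → ill-formed
[nli] — violates constraint (d): contains banned sequence /nl/ → ill-formed
[srwu.flu] — violates constraint (c): syllable 1 onset /srw/ has 3 consonants (> 2) → ill-formed
[mli] — σ1 onset /ml/ (3→4 rises), coda /∅/ ok → well-formed
[jwu] — violates constraint (b): syllable 1 onset /jw/: /j/ (glide, 5) → /w/ (glide, 5) does not rise → ill-formed
[fnri] — violates constraint (c): syllable 1 onset /fnr/ has 3 consonants (> 2) → ill-formed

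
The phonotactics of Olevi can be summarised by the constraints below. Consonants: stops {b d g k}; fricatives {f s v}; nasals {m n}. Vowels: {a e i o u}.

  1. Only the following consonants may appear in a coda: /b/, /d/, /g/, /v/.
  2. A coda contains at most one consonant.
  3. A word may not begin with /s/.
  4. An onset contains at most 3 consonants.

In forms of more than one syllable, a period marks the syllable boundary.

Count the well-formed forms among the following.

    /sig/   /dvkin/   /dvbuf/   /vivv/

/sig/ — violates constraint 3: word begins with /s/ → ill-formed
/dvkin/ — violates constraint 1: syllable 1 coda contains /n/, which is not a licensed coda consonant → ill-formed
/dvbuf/ — violates constraint 1: syllable 1 coda contains /f/, which is not a licensed coda consonant → ill-formed
/vivv/ — violates constraint 2: syllable 1 coda /vv/ has 2 consonants (> 1) → ill-formed
No form is well-formed → 0.

0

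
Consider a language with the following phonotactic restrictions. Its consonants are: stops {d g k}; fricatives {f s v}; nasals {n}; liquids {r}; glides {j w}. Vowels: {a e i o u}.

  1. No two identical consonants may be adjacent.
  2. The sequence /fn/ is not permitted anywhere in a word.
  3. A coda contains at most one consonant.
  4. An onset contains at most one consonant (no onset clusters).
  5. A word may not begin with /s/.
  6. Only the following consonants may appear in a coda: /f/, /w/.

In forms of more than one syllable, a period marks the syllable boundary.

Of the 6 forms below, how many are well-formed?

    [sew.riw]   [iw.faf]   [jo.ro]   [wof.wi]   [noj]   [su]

3

[sew.riw] — violates constraint 5: word begins with /s/ → ill-formed
[iw.faf] — σ1 onset /∅/, coda /w/ ok; σ2 onset /f/, coda /f/ ok → well-formed
[jo.ro] — σ1 onset /j/, coda /∅/ ok; σ2 onset /r/, coda /∅/ ok → well-formed
[wof.wi] — σ1 onset /w/, coda /f/ ok; σ2 onset /w/, coda /∅/ ok → well-formed
[noj] — violates constraint 6: syllable 1 coda contains /j/, which is not a licensed coda consonant → ill-formed
[su] — violates constraint 5: word begins with /s/ → ill-formed
Well-formed: [iw.faf], [jo.ro], [wof.wi] → 3.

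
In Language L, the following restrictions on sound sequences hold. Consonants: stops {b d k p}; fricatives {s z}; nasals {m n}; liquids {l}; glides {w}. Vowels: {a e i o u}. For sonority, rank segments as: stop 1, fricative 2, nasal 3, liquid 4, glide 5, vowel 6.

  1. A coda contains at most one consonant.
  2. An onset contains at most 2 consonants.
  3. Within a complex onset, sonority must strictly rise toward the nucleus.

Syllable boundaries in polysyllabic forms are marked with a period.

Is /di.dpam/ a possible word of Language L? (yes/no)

/di.dpam/ — violates constraint 3: syllable 2 onset /dp/: /d/ (stop, 1) → /p/ (stop, 1) does not rise → ill-formed

no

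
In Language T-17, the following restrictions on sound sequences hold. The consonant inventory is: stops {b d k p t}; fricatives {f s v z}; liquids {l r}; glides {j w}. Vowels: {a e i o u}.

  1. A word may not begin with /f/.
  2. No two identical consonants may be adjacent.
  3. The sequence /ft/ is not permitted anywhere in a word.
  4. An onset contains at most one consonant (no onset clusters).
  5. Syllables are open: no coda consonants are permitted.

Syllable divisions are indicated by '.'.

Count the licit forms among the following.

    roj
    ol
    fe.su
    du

roj — violates constraint 5: syllable 1 coda /j/ has 1 consonant (> 0) → illicit
ol — violates constraint 5: syllable 1 coda /l/ has 1 consonant (> 0) → illicit
fe.su — violates constraint 1: word begins with /f/ → illicit
du — σ1 onset /d/, coda /∅/ ok → licit
Licit: du → 1.

1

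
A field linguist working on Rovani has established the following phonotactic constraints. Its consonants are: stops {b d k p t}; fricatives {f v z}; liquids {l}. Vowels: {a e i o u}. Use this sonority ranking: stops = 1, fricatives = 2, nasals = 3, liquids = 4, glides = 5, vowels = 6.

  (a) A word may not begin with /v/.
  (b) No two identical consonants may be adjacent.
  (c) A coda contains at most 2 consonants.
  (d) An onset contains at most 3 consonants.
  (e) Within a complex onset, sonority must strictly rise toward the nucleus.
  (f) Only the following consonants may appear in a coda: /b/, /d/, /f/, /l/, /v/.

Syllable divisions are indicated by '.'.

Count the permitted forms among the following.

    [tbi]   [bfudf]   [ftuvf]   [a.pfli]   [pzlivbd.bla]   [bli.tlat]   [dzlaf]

[tbi] — violates constraint (e): syllable 1 onset /tb/: /t/ (stop, 1) → /b/ (stop, 1) does not rise → not permitted
[bfudf] — σ1 onset /bf/ (1→2 rises), coda /df/ (2C) ok → permitted
[ftuvf] — violates constraint (e): syllable 1 onset /ft/: /f/ (fricative, 2) → /t/ (stop, 1) does not rise → not permitted
[a.pfli] — σ1 onset /∅/, coda /∅/ ok; σ2 onset /pfl/ (1→2→4 rises), coda /∅/ ok → permitted
[pzlivbd.bla] — violates constraint (c): syllable 1 coda /vbd/ has 3 consonants (> 2) → not permitted
[bli.tlat] — violates constraint (f): syllable 2 coda contains /t/, which is not a licensed coda consonant → not permitted
[dzlaf] — σ1 onset /dzl/ (1→2→4 rises), coda /f/ ok → permitted
Permitted: [bfudf], [a.pfli], [dzlaf] → 3.

3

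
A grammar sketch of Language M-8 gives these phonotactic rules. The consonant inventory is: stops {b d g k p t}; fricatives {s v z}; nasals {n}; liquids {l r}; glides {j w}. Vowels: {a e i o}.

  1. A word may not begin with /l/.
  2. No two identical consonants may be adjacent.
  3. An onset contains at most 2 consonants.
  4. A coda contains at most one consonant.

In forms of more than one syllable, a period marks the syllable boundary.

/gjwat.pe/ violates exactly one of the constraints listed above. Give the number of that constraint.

3

/gjwat.pe/: syllable 1 onset /gjw/ has 3 consonants (> 2).
This is a violation of constraint 3: "An onset contains at most 2 consonants."
The remaining constraints (1, 2, 4) are satisfied.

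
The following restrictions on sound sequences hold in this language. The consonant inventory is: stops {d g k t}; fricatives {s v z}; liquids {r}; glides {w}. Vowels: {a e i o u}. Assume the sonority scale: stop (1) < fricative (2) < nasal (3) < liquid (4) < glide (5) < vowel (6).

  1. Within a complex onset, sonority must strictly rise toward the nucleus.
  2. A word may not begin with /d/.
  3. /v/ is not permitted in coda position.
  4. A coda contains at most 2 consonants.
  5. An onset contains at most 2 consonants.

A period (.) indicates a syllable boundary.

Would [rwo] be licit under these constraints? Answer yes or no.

[rwo] — σ1 onset /rw/ (4→5 rises), coda /∅/ ok → licit

yes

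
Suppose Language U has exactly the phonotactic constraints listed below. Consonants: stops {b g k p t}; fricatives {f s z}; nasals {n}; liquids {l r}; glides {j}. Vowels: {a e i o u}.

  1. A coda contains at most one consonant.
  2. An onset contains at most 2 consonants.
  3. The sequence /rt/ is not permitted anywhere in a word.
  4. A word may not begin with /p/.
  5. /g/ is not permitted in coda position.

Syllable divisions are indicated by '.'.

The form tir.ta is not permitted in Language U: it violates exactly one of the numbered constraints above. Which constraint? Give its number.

3

tir.ta: contains banned sequence /rt/.
This is a violation of constraint 3: "The sequence /rt/ is not permitted anywhere in a word."
The remaining constraints (1, 2, 4, 5) are satisfied.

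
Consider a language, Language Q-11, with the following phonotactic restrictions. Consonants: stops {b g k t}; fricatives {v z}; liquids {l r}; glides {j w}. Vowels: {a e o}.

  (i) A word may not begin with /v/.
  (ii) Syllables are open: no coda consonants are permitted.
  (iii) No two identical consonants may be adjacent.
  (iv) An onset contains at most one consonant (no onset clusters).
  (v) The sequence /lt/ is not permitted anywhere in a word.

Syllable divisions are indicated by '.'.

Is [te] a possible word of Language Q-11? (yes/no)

[te] — σ1 onset /t/, coda /∅/ ok → permitted

yes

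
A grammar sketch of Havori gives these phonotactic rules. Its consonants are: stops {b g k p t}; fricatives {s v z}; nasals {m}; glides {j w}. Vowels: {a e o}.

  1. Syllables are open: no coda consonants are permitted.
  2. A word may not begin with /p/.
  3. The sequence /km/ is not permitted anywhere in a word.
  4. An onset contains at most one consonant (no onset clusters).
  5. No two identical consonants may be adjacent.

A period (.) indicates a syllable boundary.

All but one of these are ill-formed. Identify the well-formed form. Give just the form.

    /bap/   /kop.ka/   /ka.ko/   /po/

/ka.ko/

/bap/ — violates constraint 1: syllable 1 coda /p/ has 1 consonant (> 0) → ill-formed
/kop.ka/ — violates constraint 1: syllable 1 coda /p/ has 1 consonant (> 0) → ill-formed
/ka.ko/ — σ1 onset /k/, coda /∅/ ok; σ2 onset /k/, coda /∅/ ok → well-formed
/po/ — violates constraint 2: word begins with /p/ → ill-formed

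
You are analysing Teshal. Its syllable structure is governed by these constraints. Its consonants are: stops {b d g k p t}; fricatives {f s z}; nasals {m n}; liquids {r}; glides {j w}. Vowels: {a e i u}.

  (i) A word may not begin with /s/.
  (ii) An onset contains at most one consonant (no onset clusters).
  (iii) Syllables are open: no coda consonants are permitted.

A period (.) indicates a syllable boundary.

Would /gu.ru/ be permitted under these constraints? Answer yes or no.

/gu.ru/ — σ1 onset /g/, coda /∅/ ok; σ2 onset /r/, coda /∅/ ok → permitted

yes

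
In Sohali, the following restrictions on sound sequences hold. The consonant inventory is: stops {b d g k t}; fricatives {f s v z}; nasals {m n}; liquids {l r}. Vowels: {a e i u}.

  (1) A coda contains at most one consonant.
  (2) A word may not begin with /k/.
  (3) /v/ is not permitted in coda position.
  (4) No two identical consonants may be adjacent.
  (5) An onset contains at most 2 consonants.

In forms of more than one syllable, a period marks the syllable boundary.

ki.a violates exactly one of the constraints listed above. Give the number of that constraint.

2

ki.a: word begins with /k/.
This is a violation of constraint 2: "A word may not begin with /k/."
The remaining constraints (1, 3, 4, 5) are satisfied.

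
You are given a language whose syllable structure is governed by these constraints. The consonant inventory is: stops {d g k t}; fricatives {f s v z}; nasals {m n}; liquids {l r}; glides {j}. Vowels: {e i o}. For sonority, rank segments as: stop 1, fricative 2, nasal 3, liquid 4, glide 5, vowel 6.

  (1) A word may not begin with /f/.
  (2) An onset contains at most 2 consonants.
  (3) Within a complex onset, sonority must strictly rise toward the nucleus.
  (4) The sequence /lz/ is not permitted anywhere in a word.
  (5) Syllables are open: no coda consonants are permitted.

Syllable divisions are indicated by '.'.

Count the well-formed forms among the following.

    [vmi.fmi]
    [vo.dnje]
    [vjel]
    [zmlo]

1

[vmi.fmi] — σ1 onset /vm/ (2→3 rises), coda /∅/ ok; σ2 onset /fm/ (2→3 rises), coda /∅/ ok → well-formed
[vo.dnje] — violates constraint 2: syllable 2 onset /dnj/ has 3 consonants (> 2) → ill-formed
[vjel] — violates constraint 5: syllable 1 coda /l/ has 1 consonant (> 0) → ill-formed
[zmlo] — violates constraint 2: syllable 1 onset /zml/ has 3 consonants (> 2) → ill-formed
Well-formed: [vmi.fmi] → 1.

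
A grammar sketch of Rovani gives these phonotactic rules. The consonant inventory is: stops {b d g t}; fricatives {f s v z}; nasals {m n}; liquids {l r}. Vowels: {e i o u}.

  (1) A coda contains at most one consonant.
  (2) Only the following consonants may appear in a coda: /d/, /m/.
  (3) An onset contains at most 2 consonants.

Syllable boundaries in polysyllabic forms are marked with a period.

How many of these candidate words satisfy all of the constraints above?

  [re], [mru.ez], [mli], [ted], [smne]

3

[re] — σ1 onset /r/, coda /∅/ ok → permitted
[mru.ez] — violates constraint 2: syllable 2 coda contains /z/, which is not a licensed coda consonant → not permitted
[mli] — σ1 onset /ml/ (2C), coda /∅/ ok → permitted
[ted] — σ1 onset /t/, coda /d/ ok → permitted
[smne] — violates constraint 3: syllable 1 onset /smn/ has 3 consonants (> 2) → not permitted
Permitted: [re], [mli], [ted] → 3.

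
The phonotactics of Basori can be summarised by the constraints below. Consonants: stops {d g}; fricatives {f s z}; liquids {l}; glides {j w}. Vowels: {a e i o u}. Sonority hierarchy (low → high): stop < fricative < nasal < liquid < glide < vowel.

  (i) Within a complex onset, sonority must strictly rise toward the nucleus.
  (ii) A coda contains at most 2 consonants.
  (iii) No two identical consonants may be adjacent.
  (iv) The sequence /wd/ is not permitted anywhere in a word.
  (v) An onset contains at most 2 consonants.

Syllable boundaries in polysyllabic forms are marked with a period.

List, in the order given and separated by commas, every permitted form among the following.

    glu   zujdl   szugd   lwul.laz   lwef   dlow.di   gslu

glu — σ1 onset /gl/ (1→4 rises), coda /∅/ ok → permitted
zujdl — violates constraint (ii): syllable 1 coda /jdl/ has 3 consonants (> 2) → not permitted
szugd — violates constraint (i): syllable 1 onset /sz/: /s/ (fricative, 2) → /z/ (fricative, 2) does not rise → not permitted
lwul.laz — violates constraint (iii): adjacent identical consonants /ll/ → not permitted
lwef — σ1 onset /lw/ (4→5 rises), coda /f/ ok → permitted
dlow.di — violates constraint (iv): contains banned sequence /wd/ → not permitted
gslu — violates constraint (v): syllable 1 onset /gsl/ has 3 consonants (> 2) → not permitted

glu, lwef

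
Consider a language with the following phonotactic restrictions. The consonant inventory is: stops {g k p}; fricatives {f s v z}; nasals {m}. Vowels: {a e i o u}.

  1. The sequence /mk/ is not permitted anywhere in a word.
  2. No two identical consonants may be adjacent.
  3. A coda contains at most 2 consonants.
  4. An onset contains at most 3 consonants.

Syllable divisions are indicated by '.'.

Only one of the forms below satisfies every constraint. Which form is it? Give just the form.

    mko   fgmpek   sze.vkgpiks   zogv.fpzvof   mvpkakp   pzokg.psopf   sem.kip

pzokg.psopf

mko — violates constraint 1: contains banned sequence /mk/ → phonotactically illegal
fgmpek — violates constraint 4: syllable 1 onset /fgmp/ has 4 consonants (> 3) → phonotactically illegal
sze.vkgpiks — violates constraint 4: syllable 2 onset /vkgp/ has 4 consonants (> 3) → phonotactically illegal
zogv.fpzvof — violates constraint 4: syllable 2 onset /fpzv/ has 4 consonants (> 3) → phonotactically illegal
mvpkakp — violates constraint 4: syllable 1 onset /mvpk/ has 4 consonants (> 3) → phonotactically illegal
pzokg.psopf — σ1 onset /pz/ (2C), coda /kg/ (2C) ok; σ2 onset /ps/ (2C), coda /pf/ (2C) ok → phonotactically legal
sem.kip — violates constraint 1: contains banned sequence /mk/ → phonotactically illegal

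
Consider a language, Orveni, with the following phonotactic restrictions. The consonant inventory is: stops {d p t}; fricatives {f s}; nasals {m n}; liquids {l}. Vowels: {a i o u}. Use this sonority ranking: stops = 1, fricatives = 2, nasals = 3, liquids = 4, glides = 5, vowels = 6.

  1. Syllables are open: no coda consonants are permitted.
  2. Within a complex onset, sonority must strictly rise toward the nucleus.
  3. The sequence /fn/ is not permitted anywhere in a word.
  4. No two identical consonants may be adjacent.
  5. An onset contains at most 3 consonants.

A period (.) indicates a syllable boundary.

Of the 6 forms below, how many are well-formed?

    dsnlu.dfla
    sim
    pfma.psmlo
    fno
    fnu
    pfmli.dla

dsnlu.dfla — violates constraint 5: syllable 1 onset /dsnl/ has 4 consonants (> 3) → ill-formed
sim — violates constraint 1: syllable 1 coda /m/ has 1 consonant (> 0) → ill-formed
pfma.psmlo — violates constraint 5: syllable 2 onset /psml/ has 4 consonants (> 3) → ill-formed
fno — violates constraint 3: contains banned sequence /fn/ → ill-formed
fnu — violates constraint 3: contains banned sequence /fn/ → ill-formed
pfmli.dla — violates constraint 5: syllable 1 onset /pfml/ has 4 consonants (> 3) → ill-formed
No form is well-formed → 0.

0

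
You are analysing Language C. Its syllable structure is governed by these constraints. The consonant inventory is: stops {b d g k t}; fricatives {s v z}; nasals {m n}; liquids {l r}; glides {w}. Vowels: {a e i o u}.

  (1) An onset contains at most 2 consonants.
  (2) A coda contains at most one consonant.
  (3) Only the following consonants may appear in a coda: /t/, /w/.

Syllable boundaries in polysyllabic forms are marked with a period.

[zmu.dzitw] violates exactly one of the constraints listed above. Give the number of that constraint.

[zmu.dzitw]: syllable 2 coda /tw/ has 2 consonants (> 1).
This is a violation of constraint 2: "A coda contains at most one consonant."
The remaining constraints (1, 3) are satisfied.

2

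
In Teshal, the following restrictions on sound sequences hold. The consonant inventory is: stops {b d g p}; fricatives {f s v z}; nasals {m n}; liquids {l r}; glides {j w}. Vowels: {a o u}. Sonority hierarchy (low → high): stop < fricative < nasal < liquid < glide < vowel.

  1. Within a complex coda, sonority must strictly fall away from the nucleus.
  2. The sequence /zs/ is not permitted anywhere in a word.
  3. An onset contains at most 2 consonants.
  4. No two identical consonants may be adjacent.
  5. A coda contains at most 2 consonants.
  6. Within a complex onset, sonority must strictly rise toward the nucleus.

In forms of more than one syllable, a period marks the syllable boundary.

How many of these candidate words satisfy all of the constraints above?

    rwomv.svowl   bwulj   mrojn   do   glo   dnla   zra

4

rwomv.svowl — violates constraint 6: syllable 2 onset /sv/: /s/ (fricative, 2) → /v/ (fricative, 2) does not rise → illicit
bwulj — violates constraint 1: syllable 1 coda /lj/: /l/ (liquid, 4) → /j/ (glide, 5) does not fall → illicit
mrojn — σ1 onset /mr/ (3→4 rises), coda /jn/ (5→3 falls) ok → licit
do — σ1 onset /d/, coda /∅/ ok → licit
glo — σ1 onset /gl/ (1→4 rises), coda /∅/ ok → licit
dnla — violates constraint 3: syllable 1 onset /dnl/ has 3 consonants (> 2) → illicit
zra — σ1 onset /zr/ (2→4 rises), coda /∅/ ok → licit
Licit: mrojn, do, glo, zra → 4.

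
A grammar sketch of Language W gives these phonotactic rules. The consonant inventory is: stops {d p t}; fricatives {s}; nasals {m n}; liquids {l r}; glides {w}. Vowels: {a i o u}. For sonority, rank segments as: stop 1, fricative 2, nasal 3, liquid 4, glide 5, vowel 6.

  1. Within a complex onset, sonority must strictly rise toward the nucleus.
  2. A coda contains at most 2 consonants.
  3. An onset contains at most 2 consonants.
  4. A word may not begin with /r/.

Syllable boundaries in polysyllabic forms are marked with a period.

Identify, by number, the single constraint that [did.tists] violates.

[did.tists]: syllable 2 coda /sts/ has 3 consonants (> 2).
This is a violation of constraint 2: "A coda contains at most 2 consonants."
The remaining constraints (1, 3, 4) are satisfied.

2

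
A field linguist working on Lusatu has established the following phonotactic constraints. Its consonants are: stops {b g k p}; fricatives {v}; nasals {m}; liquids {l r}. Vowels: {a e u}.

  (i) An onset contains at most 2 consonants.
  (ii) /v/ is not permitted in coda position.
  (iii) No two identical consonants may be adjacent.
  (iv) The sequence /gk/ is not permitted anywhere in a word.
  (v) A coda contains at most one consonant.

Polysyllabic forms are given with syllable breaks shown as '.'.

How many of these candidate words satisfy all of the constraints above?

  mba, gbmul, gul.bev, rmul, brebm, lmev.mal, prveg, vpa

3

mba — σ1 onset /mb/ (2C), coda /∅/ ok → licit
gbmul — violates constraint (i): syllable 1 onset /gbm/ has 3 consonants (> 2) → illicit
gul.bev — violates constraint (ii): syllable 2 coda contains /v/ → illicit
rmul — σ1 onset /rm/ (2C), coda /l/ ok → licit
brebm — violates constraint (v): syllable 1 coda /bm/ has 2 consonants (> 1) → illicit
lmev.mal — violates constraint (ii): syllable 1 coda contains /v/ → illicit
prveg — violates constraint (i): syllable 1 onset /prv/ has 3 consonants (> 2) → illicit
vpa — σ1 onset /vp/ (2C), coda /∅/ ok → licit
Licit: mba, rmul, vpa → 3.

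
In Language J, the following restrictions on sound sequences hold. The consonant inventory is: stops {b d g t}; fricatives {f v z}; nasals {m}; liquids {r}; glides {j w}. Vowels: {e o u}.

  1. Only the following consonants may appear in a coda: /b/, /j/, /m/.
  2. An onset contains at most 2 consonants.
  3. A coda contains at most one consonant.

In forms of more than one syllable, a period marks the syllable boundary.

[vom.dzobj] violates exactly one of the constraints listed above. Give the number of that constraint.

3

[vom.dzobj]: syllable 2 coda /bj/ has 2 consonants (> 1).
This is a violation of constraint 3: "A coda contains at most one consonant."
The remaining constraints (1, 2) are satisfied.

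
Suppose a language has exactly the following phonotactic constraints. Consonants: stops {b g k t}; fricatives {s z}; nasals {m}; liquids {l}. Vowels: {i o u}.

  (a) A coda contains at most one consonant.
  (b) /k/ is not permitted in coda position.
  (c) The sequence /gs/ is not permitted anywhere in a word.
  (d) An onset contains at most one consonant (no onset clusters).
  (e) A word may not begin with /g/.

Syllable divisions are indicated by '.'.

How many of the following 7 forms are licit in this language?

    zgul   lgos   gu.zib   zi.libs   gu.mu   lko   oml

zgul — violates constraint (d): syllable 1 onset /zg/ has 2 consonants (> 1) → illicit
lgos — violates constraint (d): syllable 1 onset /lg/ has 2 consonants (> 1) → illicit
gu.zib — violates constraint (e): word begins with /g/ → illicit
zi.libs — violates constraint (a): syllable 2 coda /bs/ has 2 consonants (> 1) → illicit
gu.mu — violates constraint (e): word begins with /g/ → illicit
lko — violates constraint (d): syllable 1 onset /lk/ has 2 consonants (> 1) → illicit
oml — violates constraint (a): syllable 1 coda /ml/ has 2 consonants (> 1) → illicit
No form is licit → 0.

0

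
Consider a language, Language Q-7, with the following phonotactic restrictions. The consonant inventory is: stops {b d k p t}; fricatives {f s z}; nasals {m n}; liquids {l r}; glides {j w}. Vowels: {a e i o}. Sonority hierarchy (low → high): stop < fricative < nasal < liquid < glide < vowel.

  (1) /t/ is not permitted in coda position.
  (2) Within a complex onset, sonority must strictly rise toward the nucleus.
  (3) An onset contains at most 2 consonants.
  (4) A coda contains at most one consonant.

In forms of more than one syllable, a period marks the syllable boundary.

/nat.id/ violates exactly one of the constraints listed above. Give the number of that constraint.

/nat.id/: syllable 1 coda contains /t/.
This is a violation of constraint 1: "/t/ is not permitted in coda position."
The remaining constraints (2, 3, 4) are satisfied.

1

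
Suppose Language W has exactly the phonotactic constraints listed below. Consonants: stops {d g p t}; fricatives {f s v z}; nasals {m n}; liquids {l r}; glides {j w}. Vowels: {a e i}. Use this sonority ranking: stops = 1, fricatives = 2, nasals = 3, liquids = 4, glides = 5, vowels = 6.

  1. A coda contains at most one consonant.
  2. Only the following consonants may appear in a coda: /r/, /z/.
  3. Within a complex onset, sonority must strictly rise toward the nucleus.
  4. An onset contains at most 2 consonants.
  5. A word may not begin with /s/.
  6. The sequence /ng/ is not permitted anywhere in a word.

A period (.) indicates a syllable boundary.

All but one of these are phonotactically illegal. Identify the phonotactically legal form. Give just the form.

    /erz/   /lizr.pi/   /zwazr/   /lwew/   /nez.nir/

/nez.nir/

/erz/ — violates constraint 1: syllable 1 coda /rz/ has 2 consonants (> 1) → phonotactically illegal
/lizr.pi/ — violates constraint 1: syllable 1 coda /zr/ has 2 consonants (> 1) → phonotactically illegal
/zwazr/ — violates constraint 1: syllable 1 coda /zr/ has 2 consonants (> 1) → phonotactically illegal
/lwew/ — violates constraint 2: syllable 1 coda contains /w/, which is not a licensed coda consonant → phonotactically illegal
/nez.nir/ — σ1 onset /n/, coda /z/ ok; σ2 onset /n/, coda /r/ ok → phonotactically legal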